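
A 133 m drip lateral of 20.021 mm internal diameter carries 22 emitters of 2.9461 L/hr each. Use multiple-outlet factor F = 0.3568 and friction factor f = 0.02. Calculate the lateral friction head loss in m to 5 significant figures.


Approach: apply Darcy-Weisbach with the multiple-outlet F-factor, Q = n*q/(3600*1000) m^3/s; v = Q/A; hf = F*f*(L/D)*(v^2/(2g)).
Q = 22*2.9461/(3600*1000) = 1.800394e-05 m^3/s
A = pi*(20.021e-3/2)^2 = 3.148193e-04 m^2, so v = Q/A = 0.05718818 m/s
hf = 0.3568*0.02*(133/0.020021)*(0.05718818^2/(2*9.81)) = 0.0079019 m
Therefore the lateral friction head loss = 0.0079019 m.


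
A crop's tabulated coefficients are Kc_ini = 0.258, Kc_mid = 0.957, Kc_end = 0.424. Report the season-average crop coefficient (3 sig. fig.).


Approach: apply a simple seasonal average, Kc_avg = (Kc_ini + Kc_mid + Kc_end)/3.
Kc_avg = (0.258 + 0.957 + 0.424)/3 = 0.546
Therefore the season-average crop coefficient = 0.546.


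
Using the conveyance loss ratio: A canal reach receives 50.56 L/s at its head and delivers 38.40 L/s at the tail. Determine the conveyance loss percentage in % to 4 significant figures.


Approach: apply the conveyance loss ratio, loss% = ((Q_head - Q_tail)/Q_head)*100.
loss = ((50.56 - 38.40)/50.56)*100 = 24.05 %
Therefore the conveyance loss percentage = 24.05 %.


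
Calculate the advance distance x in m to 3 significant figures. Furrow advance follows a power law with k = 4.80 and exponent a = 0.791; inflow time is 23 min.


Approach: apply the power-law advance function, x = k*t^a.
x = 4.80 * 23^0.791 = 57.3 m
Therefore the advance distance x = 57.3 m.


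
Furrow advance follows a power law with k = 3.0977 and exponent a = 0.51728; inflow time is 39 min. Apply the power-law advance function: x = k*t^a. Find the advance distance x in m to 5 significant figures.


x = 3.0977 * 39^0.51728 = 20.609 m
Therefore the advance distance x = 20.609 m.


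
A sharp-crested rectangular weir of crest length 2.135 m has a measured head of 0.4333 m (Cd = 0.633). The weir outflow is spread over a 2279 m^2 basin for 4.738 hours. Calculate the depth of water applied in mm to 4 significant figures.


Approach: apply the rectangular weir equation with a volume-to-depth conversion, Q = (2/3)*Cd*L*sqrt(2g)*H^1.5; d = Q*t/A * 1000.
Step 1 — weir discharge:
  Q = (2/3)*0.633*2.135*sqrt(2*9.81)*0.4333^1.5 = 1.13826 m^3/s
Step 2 — volume: V = 1.13826 * 4.738*3600 = 19415.1 m^3
Step 3 — depth: d = V/A * 1000 = 19415.1/2279 * 1000 = 8519 mm
Therefore the depth of water applied = 8519 mm.


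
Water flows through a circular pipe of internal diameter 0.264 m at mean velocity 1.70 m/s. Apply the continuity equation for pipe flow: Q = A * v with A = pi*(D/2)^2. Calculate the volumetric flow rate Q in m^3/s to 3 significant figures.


A = pi*(0.264/2)^2 = 0.054739 m^2
Q = 0.054739 * 1.70 = 0.0931 m^3/s
Therefore the volumetric flow rate Q = 0.0931 m^3/s.


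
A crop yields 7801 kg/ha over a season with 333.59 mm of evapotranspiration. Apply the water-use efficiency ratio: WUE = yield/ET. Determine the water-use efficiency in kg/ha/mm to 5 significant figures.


WUE = 7801 / 333.59 = 23.385 kg/ha/mm
Therefore the water-use efficiency = 23.385 kg/ha/mm.


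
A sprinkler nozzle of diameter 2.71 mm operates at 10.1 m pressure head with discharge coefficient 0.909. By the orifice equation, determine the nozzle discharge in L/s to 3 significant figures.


Approach: apply the orifice equation, Q = Cd*A*sqrt(2*g*h), A = pi*(d/2)^2.
A = pi*(2.71e-3/2)^2 = 5.7680e-06 m^2
Q = 0.909 * 5.7680e-06 * sqrt(2*9.81*10.1) * 1000 = 0.0738 L/s
Therefore the nozzle discharge = 0.0738 L/s.


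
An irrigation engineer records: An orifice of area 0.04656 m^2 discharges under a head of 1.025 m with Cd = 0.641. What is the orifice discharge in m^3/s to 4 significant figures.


Approach: apply the orifice equation, Q = Cd*A*sqrt(2*g*h).
Q = 0.641 * 0.04656 * sqrt(2*9.81*1.025) = 0.1338 m^3/s
Therefore the orifice discharge = 0.1338 m^3/s.


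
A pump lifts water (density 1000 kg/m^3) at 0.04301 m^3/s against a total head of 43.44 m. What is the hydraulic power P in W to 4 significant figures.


Approach: apply the hydraulic power relation, P = rho*g*Q*H.
P = 1000 * 9.81 * 0.04301 * 43.44 = 18330 W
Therefore the hydraulic power P = 18330 W.


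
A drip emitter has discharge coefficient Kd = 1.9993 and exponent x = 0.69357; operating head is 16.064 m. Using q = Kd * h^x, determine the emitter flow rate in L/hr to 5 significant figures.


q = 1.9993 * 16.064^0.69357 = 13.716 L/hr
Therefore the emitter flow rate = 13.716 L/hr.


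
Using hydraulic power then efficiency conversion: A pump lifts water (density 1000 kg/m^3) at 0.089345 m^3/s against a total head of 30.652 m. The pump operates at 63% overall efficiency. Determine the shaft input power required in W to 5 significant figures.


Approach: apply hydraulic power then efficiency conversion, P = rho*g*Q*H; P_in = P/eta.
Step 1 — hydraulic power (P = rho*g*Q*H):
  P = 1000 * 9.81 * 0.089345 * 30.652 = 26865.69 W
Step 2 — input power: P_in = P/eta = 26865.69 / 0.63 = 42644 W
Therefore the shaft input power required = 42644 W.


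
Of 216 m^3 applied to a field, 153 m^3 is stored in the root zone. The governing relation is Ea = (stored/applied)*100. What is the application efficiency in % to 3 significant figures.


Ea = (153/216)*100 = 70.8 %
Therefore the application efficiency = 70.8 %.


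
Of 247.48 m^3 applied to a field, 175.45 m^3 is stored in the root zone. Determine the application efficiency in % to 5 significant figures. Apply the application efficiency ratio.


Approach: apply the application efficiency ratio, Ea = (stored/applied)*100.
Ea = (175.45/247.48)*100 = 70.895 %
Therefore the application efficiency = 70.895 %.


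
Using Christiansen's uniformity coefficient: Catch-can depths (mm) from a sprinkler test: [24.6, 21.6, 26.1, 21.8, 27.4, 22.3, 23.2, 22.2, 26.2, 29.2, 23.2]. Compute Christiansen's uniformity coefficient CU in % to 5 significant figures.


Approach: apply Christiansen's uniformity coefficient, CU = (1 - mean_abs_deviation/mean)*100.
mean = 24.34545 mm
mean |d_i - mean| = 2.140496 mm
CU = (1 - 2.140496/24.34545)*100 = 91.208 %
Therefore Christiansen's uniformity coefficient CU = 91.208 %.


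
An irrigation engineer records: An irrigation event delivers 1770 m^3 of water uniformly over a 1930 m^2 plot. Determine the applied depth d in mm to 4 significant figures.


Approach: apply depth from volume over area, d = (V/A)*1000.
d = (1770 / 1930) * 1000 = 917.1 mm
Therefore the applied depth d = 917.1 mm.


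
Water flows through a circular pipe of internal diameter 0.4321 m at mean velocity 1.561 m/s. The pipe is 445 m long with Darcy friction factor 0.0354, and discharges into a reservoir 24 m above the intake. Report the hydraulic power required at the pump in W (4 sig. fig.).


Approach: apply continuity + Darcy-Weisbach + hydraulic power, Q = A*v; hf = f*(L/D)*(v^2/(2g)); H = static + hf; P = rho*g*Q*H.
Step 1 — flow rate (continuity, Q = A*v):
  A = pi*(0.4321/2)^2 = 0.146642 m^2
  Q = 0.146642 * 1.561 = 0.228908 m^3/s
Step 2 — friction head loss (Darcy-Weisbach):
  hf = 0.0354 * (445/0.4321) * (1.561^2 / (2*9.81))
  hf = 4.52779 m
Step 3 — total head: H = 24 + 4.52779 = 28.5278 m
Step 4 — hydraulic power (P = rho*g*Q*H):
  P = 1000 * 9.81 * 0.228908 * 28.5278 = 64060 W
Therefore the hydraulic power required at the pump = 64060 W.


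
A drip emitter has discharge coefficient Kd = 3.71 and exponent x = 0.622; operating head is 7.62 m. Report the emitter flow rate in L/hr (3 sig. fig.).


Approach: apply the emitter characteristic equation, q = Kd * h^x.
q = 3.71 * 7.62^0.622 = 13.1 L/hr
Therefore the emitter flow rate = 13.1 L/hr.


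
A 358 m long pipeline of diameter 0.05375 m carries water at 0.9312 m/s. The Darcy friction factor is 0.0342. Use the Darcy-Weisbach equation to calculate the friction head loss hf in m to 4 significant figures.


Approach: apply the Darcy-Weisbach equation, hf = f*(L/D)*(v^2/(2g)).
hf = 0.0342 * (358/0.05375) * (0.9312^2 / (2*9.81))
hf = 10.07 m
Therefore the friction head loss hf = 10.07 m.


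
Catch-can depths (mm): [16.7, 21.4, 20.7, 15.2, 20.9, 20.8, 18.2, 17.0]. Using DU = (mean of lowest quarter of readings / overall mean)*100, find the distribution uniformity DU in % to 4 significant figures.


sorted lowest 2 of 8: [15.2, 16.7] -> mean = 15.9500 mm
overall mean = 18.8625 mm
DU = (15.9500/18.8625)*100 = 84.56 %
Therefore the distribution uniformity DU = 84.56 %.


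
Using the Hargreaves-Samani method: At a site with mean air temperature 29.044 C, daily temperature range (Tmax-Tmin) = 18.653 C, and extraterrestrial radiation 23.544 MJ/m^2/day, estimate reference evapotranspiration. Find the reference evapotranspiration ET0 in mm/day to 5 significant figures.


Approach: apply the Hargreaves-Samani method, ET0 = 0.0023*(Tmean+17.8)*sqrt(Tmax-Tmin)*0.408*Ra.
ET0 = 0.0023*(29.044+17.8)*sqrt(18.653)*0.408*23.544 = 4.4699 mm/day
Therefore the reference evapotranspiration ET0 = 4.4699 mm/day.


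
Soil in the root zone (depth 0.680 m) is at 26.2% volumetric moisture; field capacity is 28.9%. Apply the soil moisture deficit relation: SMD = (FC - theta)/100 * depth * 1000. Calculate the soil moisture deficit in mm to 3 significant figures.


SMD = (28.9 - 26.2)/100 * 0.680 * 1000 = 18.4 mm
Therefore the soil moisture deficit = 18.4 mm.


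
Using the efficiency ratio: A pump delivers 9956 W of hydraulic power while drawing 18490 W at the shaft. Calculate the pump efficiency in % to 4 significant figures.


Approach: apply the efficiency ratio, eta = (P_out/P_in)*100.
eta = (9956 / 18490) * 100 = 53.85 %
Therefore the pump efficiency = 53.85 %.


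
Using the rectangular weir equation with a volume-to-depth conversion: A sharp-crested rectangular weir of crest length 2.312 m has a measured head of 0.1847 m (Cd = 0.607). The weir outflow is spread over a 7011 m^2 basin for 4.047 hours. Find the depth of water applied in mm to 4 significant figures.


Approach: apply the rectangular weir equation with a volume-to-depth conversion, Q = (2/3)*Cd*L*sqrt(2g)*H^1.5; d = Q*t/A * 1000.
Step 1 — weir discharge:
  Q = (2/3)*0.607*2.312*sqrt(2*9.81)*0.1847^1.5 = 0.328954 m^3/s
Step 2 — volume: V = 0.328954 * 4.047*3600 = 4792.60 m^3
Step 3 — depth: d = V/A * 1000 = 4792.60/7011 * 1000 = 683.6 mm
Therefore the depth of water applied = 683.6 mm.


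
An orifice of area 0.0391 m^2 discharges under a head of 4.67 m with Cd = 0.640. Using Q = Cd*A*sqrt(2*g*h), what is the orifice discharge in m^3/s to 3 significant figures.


Q = 0.640 * 0.0391 * sqrt(2*9.81*4.67) = 0.240 m^3/s
Therefore the orifice discharge = 0.240 m^3/s.


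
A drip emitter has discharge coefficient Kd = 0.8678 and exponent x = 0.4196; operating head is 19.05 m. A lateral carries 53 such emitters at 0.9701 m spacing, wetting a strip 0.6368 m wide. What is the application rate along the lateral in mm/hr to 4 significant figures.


Approach: apply the emitter equation with a lateral mass balance, q = Kd*h^x; Q = n*q; rate = Q/(n*spacing*width).
Step 1 — single emitter flow (q = Kd*h^x):
  q = 0.8678 * 19.05^0.4196 = 2.98857 L/hr
Step 2 — total lateral flow: Q = 53 * 2.98857 = 158.394 L/hr
Step 3 — wetted area: A = 53 * 0.9701 * 0.6368 = 32.7413 m^2
Step 4 — application rate: Q/A = 158.394/32.7413 = 4.838 mm/hr
Therefore the application rate along the lateral = 4.838 mm/hr.


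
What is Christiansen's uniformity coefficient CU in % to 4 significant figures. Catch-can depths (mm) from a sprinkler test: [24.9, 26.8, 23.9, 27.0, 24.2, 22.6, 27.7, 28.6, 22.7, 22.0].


Approach: apply Christiansen's uniformity coefficient, CU = (1 - mean_abs_deviation/mean)*100.
mean = 25.0400 mm
mean |d_i - mean| = 1.98800 mm
CU = (1 - 1.98800/25.0400)*100 = 92.06 %
Therefore Christiansen's uniformity coefficient CU = 92.06 %.


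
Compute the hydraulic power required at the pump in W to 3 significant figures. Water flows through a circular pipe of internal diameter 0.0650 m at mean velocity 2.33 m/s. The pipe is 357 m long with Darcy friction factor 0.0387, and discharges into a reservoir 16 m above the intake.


Approach: apply continuity + Darcy-Weisbach + hydraulic power, Q = A*v; hf = f*(L/D)*(v^2/(2g)); H = static + hf; P = rho*g*Q*H.
Step 1 — flow rate (continuity, Q = A*v):
  A = pi*(0.0650/2)^2 = 0.0033183 m^2
  Q = 0.0033183 * 2.33 = 0.0077317 m^3/s
Step 2 — friction head loss (Darcy-Weisbach):
  hf = 0.0387 * (357/0.0650) * (2.33^2 / (2*9.81))
  hf = 58.814 m
Step 3 — total head: H = 16 + 58.814 = 74.814 m
Step 4 — hydraulic power (P = rho*g*Q*H):
  P = 1000 * 9.81 * 0.0077317 * 74.814 = 5670 W
Therefore the hydraulic power required at the pump = 5670 W.


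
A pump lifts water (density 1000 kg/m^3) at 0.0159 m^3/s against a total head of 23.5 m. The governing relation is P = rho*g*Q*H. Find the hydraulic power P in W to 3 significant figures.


P = 1000 * 9.81 * 0.0159 * 23.5 = 3670 W
Therefore the hydraulic power P = 3670 W.


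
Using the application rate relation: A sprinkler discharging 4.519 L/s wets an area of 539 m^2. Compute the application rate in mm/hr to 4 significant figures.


Approach: apply the application rate relation, rate = (Q/A)*3600.
rate = (4.519 / 539) * 3600 = 30.18 mm/hr
Therefore the application rate = 30.18 mm/hr.


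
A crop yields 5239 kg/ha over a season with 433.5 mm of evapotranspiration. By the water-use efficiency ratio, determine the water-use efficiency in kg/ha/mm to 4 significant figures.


Approach: apply the water-use efficiency ratio, WUE = yield/ET.
WUE = 5239 / 433.5 = 12.09 kg/ha/mm
Therefore the water-use efficiency = 12.09 kg/ha/mm.


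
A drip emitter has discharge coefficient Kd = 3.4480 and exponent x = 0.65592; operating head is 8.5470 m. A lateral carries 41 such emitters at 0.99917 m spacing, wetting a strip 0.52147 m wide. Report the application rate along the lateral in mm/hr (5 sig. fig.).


Approach: apply the emitter equation with a lateral mass balance, q = Kd*h^x; Q = n*q; rate = Q/(n*spacing*width).
Step 1 — single emitter flow (q = Kd*h^x):
  q = 3.4480 * 8.5470^0.65592 = 14.08518 L/hr
Step 2 — total lateral flow: Q = 41 * 14.08518 = 577.4925 L/hr
Step 3 — wetted area: A = 41 * 0.99917 * 0.52147 = 21.36252 m^2
Step 4 — application rate: Q/A = 577.4925/21.36252 = 27.033 mm/hr
Therefore the application rate along the lateral = 27.033 mm/hr.


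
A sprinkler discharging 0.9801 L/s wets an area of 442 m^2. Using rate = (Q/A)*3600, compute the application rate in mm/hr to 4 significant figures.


rate = (0.9801 / 442) * 3600 = 7.983 mm/hr
Therefore the application rate = 7.983 mm/hr.


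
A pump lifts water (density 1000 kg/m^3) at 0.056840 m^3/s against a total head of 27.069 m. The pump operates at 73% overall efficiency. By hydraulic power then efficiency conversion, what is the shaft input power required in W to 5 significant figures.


Approach: apply hydraulic power then efficiency conversion, P = rho*g*Q*H; P_in = P/eta.
Step 1 — hydraulic power (P = rho*g*Q*H):
  P = 1000 * 9.81 * 0.056840 * 27.069 = 15093.69 W
Step 2 — input power: P_in = P/eta = 15093.69 / 0.73 = 20676 W
Therefore the shaft input power required = 20676 W.


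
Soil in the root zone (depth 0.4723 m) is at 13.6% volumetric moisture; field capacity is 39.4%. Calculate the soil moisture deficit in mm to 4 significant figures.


Approach: apply the soil moisture deficit relation, SMD = (FC - theta)/100 * depth * 1000.
SMD = (39.4 - 13.6)/100 * 0.4723 * 1000 = 121.9 mm
Therefore the soil moisture deficit = 121.9 mm.


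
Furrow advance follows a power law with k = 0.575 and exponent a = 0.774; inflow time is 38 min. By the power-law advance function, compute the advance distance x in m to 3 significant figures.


Approach: apply the power-law advance function, x = k*t^a.
x = 0.575 * 38^0.774 = 9.60 m
Therefore the advance distance x = 9.60 m.


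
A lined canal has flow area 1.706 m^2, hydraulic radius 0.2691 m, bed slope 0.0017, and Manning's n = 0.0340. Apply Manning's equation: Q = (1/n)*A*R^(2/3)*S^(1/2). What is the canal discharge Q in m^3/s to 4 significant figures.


Q = (1/0.0340) * 1.706 * 0.2691^(2/3) * 0.0017^(1/2) = 0.8623 m^3/s
Therefore the canal discharge Q = 0.8623 m^3/s.


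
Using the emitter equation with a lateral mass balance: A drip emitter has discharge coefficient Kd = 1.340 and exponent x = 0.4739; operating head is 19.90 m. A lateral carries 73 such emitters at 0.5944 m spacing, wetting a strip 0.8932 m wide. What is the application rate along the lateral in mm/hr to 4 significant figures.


Approach: apply the emitter equation with a lateral mass balance, q = Kd*h^x; Q = n*q; rate = Q/(n*spacing*width).
Step 1 — single emitter flow (q = Kd*h^x):
  q = 1.340 * 19.90^0.4739 = 5.52880 L/hr
Step 2 — total lateral flow: Q = 73 * 5.52880 = 403.603 L/hr
Step 3 — wetted area: A = 73 * 0.5944 * 0.8932 = 38.7570 m^2
Step 4 — application rate: Q/A = 403.603/38.7570 = 10.41 mm/hr
Therefore the application rate along the lateral = 10.41 mm/hr.


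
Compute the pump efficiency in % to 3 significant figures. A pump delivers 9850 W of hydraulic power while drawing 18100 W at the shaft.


Approach: apply the efficiency ratio, eta = (P_out/P_in)*100.
eta = (9850 / 18100) * 100 = 54.4 %
Therefore the pump efficiency = 54.4 %.


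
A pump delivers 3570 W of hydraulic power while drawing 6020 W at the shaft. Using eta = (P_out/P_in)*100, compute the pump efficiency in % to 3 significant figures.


eta = (3570 / 6020) * 100 = 59.3 %
Therefore the pump efficiency = 59.3 %.


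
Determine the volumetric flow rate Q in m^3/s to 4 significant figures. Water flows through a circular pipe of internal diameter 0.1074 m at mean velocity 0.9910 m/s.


Approach: apply the continuity equation for pipe flow, Q = A * v with A = pi*(D/2)^2.
A = pi*(0.1074/2)^2 = 0.00905938 m^2
Q = 0.00905938 * 0.9910 = 0.008978 m^3/s
Therefore the volumetric flow rate Q = 0.008978 m^3/s.


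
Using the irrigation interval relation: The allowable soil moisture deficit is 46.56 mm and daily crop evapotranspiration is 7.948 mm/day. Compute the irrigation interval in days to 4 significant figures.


Approach: apply the irrigation interval relation, interval = SMD / ETc.
interval = 46.56 / 7.948 = 5.858 days
Therefore the irrigation interval = 5.858 days.


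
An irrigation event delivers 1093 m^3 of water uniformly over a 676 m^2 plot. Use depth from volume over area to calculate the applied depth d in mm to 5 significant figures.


Approach: apply depth from volume over area, d = (V/A)*1000.
d = (1093 / 676) * 1000 = 1616.9 mm
Therefore the applied depth d = 1616.9 mm.


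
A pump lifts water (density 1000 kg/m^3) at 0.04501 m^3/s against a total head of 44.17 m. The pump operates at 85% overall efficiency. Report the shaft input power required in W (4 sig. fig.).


Approach: apply hydraulic power then efficiency conversion, P = rho*g*Q*H; P_in = P/eta.
Step 1 — hydraulic power (P = rho*g*Q*H):
  P = 1000 * 9.81 * 0.04501 * 44.17 = 19503.2 W
Step 2 — input power: P_in = P/eta = 19503.2 / 0.85 = 22940 W
Therefore the shaft input power required = 22940 W.


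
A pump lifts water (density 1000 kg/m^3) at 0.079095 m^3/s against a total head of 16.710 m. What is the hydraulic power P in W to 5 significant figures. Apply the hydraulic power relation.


Approach: apply the hydraulic power relation, P = rho*g*Q*H.
P = 1000 * 9.81 * 0.079095 * 16.710 = 12966 W
Therefore the hydraulic power P = 12966 W.


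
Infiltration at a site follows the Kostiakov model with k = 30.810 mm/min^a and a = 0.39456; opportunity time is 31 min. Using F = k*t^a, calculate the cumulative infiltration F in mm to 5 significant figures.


F = 30.810 * 31^0.39456 = 119.43 mm
Therefore the cumulative infiltration F = 119.43 mm.


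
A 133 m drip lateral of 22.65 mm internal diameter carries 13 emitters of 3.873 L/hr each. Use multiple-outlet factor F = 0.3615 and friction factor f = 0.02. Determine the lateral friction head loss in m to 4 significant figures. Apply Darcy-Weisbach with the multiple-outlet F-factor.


Approach: apply Darcy-Weisbach with the multiple-outlet F-factor, Q = n*q/(3600*1000) m^3/s; v = Q/A; hf = F*f*(L/D)*(v^2/(2g)).
Q = 13*3.873/(3600*1000) = 1.39858e-05 m^3/s
A = pi*(22.65e-3/2)^2 = 4.02927e-04 m^2, so v = Q/A = 0.0347106 m/s
hf = 0.3615*0.02*(133/0.02265)*(0.0347106^2/(2*9.81)) = 0.002607 m
Therefore the lateral friction head loss = 0.002607 m.


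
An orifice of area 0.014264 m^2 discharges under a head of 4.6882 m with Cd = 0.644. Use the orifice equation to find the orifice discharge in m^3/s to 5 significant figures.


Approach: apply the orifice equation, Q = Cd*A*sqrt(2*g*h).
Q = 0.644 * 0.014264 * sqrt(2*9.81*4.6882) = 0.088101 m^3/s
Therefore the orifice discharge = 0.088101 m^3/s.


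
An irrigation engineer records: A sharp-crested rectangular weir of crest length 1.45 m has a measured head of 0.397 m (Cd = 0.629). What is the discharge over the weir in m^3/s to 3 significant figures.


Approach: apply the rectangular weir equation, Q = (2/3)*Cd*L*sqrt(2g)*H^1.5.
Q = (2/3)*0.629*1.45*sqrt(2*9.81)*0.397^1.5 = 0.674 m^3/s
Therefore the discharge over the weir = 0.674 m^3/s.


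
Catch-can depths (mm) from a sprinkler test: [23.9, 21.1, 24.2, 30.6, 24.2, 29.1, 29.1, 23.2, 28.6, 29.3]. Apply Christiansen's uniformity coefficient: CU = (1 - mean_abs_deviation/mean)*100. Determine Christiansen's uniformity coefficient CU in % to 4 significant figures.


mean = 26.3300 mm
mean |d_i - mean| = 3.01000 mm
CU = (1 - 3.01000/26.3300)*100 = 88.57 %
Therefore Christiansen's uniformity coefficient CU = 88.57 %.


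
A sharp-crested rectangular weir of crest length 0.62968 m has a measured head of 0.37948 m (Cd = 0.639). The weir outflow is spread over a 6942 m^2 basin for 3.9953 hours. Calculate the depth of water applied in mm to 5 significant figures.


Approach: apply the rectangular weir equation with a volume-to-depth conversion, Q = (2/3)*Cd*L*sqrt(2g)*H^1.5; d = Q*t/A * 1000.
Step 1 — weir discharge:
  Q = (2/3)*0.639*0.62968*sqrt(2*9.81)*0.37948^1.5 = 0.2777553 m^3/s
Step 2 — volume: V = 0.2777553 * 3.9953*3600 = 3994.977 m^3
Step 3 — depth: d = V/A * 1000 = 3994.977/6942 * 1000 = 575.48 mm
Therefore the depth of water applied = 575.48 mm.


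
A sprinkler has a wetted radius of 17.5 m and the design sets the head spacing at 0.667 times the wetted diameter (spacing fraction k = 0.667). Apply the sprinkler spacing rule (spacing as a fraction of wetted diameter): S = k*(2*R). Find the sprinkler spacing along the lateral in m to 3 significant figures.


S = 0.667 * (2 * 17.5) = 23.3 m
Therefore the sprinkler spacing along the lateral = 23.3 m.


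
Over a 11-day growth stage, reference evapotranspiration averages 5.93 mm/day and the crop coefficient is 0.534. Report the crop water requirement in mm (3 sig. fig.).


Approach: apply the crop water requirement relation, CWR = ET0 * Kc * days.
CWR = 5.93 * 0.534 * 11 = 34.8 mm
Therefore the crop water requirement = 34.8 mm.


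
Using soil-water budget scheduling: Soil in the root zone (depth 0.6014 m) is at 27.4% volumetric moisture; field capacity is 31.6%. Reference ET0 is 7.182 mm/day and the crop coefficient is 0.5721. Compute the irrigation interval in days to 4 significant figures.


Approach: apply soil-water budget scheduling, SMD = (FC-theta)/100*depth*1000; ETc = ET0*Kc; interval = SMD/ETc.
Step 1 — soil moisture deficit:
  SMD = (31.6 - 27.4)/100 * 0.6014 * 1000 = 25.2588 mm
Step 2 — daily crop ET (ETc = ET0*Kc):
  ETc = 7.182 * 0.5721 = 4.10882 mm/day
Step 3 — irrigation interval (SMD/ETc):
  interval = 25.2588 / 4.10882 = 6.147 days
Therefore the irrigation interval = 6.147 days.


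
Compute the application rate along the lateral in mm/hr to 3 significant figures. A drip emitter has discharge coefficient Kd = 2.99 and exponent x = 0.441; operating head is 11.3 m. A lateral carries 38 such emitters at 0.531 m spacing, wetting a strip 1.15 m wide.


Approach: apply the emitter equation with a lateral mass balance, q = Kd*h^x; Q = n*q; rate = Q/(n*spacing*width).
Step 1 — single emitter flow (q = Kd*h^x):
  q = 2.99 * 11.3^0.441 = 8.7112 L/hr
Step 2 — total lateral flow: Q = 38 * 8.7112 = 331.03 L/hr
Step 3 — wetted area: A = 38 * 0.531 * 1.15 = 23.205 m^2
Step 4 — application rate: Q/A = 331.03/23.205 = 14.3 mm/hr
Therefore the application rate along the lateral = 14.3 mm/hr.


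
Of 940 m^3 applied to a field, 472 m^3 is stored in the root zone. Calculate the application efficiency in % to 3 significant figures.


Approach: apply the application efficiency ratio, Ea = (stored/applied)*100.
Ea = (472/940)*100 = 50.2 %
Therefore the application efficiency = 50.2 %.


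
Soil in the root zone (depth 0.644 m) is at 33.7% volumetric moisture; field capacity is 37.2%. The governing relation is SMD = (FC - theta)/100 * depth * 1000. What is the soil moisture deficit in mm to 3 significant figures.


SMD = (37.2 - 33.7)/100 * 0.644 * 1000 = 22.5 mm
Therefore the soil moisture deficit = 22.5 mm.


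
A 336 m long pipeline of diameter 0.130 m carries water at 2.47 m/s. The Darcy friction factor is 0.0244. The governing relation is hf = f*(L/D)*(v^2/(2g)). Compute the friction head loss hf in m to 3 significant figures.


hf = 0.0244 * (336/0.130) * (2.47^2 / (2*9.81))
hf = 19.6 m
Therefore the friction head loss hf = 19.6 m.


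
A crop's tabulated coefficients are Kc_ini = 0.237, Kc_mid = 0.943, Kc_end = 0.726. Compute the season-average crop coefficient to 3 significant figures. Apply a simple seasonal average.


Approach: apply a simple seasonal average, Kc_avg = (Kc_ini + Kc_mid + Kc_end)/3.
Kc_avg = (0.237 + 0.943 + 0.726)/3 = 0.635
Therefore the season-average crop coefficient = 0.635.


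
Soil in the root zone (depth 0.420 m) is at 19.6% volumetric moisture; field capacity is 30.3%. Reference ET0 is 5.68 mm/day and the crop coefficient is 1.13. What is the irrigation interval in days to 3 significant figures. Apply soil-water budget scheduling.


Approach: apply soil-water budget scheduling, SMD = (FC-theta)/100*depth*1000; ETc = ET0*Kc; interval = SMD/ETc.
Step 1 — soil moisture deficit:
  SMD = (30.3 - 19.6)/100 * 0.420 * 1000 = 44.940 mm
Step 2 — daily crop ET (ETc = ET0*Kc):
  ETc = 5.68 * 1.13 = 6.4184 mm/day
Step 3 — irrigation interval (SMD/ETc):
  interval = 44.940 / 6.4184 = 7.00 days
Therefore the irrigation interval = 7.00 days.


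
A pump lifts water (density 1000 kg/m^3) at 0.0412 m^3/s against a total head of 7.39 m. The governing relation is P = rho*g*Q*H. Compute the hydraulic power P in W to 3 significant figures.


P = 1000 * 9.81 * 0.0412 * 7.39 = 2990 W
Therefore the hydraulic power P = 2990 W.


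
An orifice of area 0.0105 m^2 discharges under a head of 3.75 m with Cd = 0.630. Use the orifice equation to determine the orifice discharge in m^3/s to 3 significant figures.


Approach: apply the orifice equation, Q = Cd*A*sqrt(2*g*h).
Q = 0.630 * 0.0105 * sqrt(2*9.81*3.75) = 0.0567 m^3/s
Therefore the orifice discharge = 0.0567 m^3/s.


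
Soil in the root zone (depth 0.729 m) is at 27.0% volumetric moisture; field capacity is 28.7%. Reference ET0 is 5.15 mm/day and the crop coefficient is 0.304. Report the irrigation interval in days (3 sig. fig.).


Approach: apply soil-water budget scheduling, SMD = (FC-theta)/100*depth*1000; ETc = ET0*Kc; interval = SMD/ETc.
Step 1 — soil moisture deficit:
  SMD = (28.7 - 27.0)/100 * 0.729 * 1000 = 12.393 mm
Step 2 — daily crop ET (ETc = ET0*Kc):
  ETc = 5.15 * 0.304 = 1.5656 mm/day
Step 3 — irrigation interval (SMD/ETc):
  interval = 12.393 / 1.5656 = 7.92 days
Therefore the irrigation interval = 7.92 days.


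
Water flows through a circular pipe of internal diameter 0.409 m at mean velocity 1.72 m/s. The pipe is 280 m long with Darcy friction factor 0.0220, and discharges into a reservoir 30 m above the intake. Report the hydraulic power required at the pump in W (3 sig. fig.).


Approach: apply continuity + Darcy-Weisbach + hydraulic power, Q = A*v; hf = f*(L/D)*(v^2/(2g)); H = static + hf; P = rho*g*Q*H.
Step 1 — flow rate (continuity, Q = A*v):
  A = pi*(0.409/2)^2 = 0.13138 m^2
  Q = 0.13138 * 1.72 = 0.22598 m^3/s
Step 2 — friction head loss (Darcy-Weisbach):
  hf = 0.0220 * (280/0.409) * (1.72^2 / (2*9.81))
  hf = 2.2710 m
Step 3 — total head: H = 30 + 2.2710 = 32.271 m
Step 4 — hydraulic power (P = rho*g*Q*H):
  P = 1000 * 9.81 * 0.22598 * 32.271 = 71500 W
Therefore the hydraulic power required at the pump = 71500 W.


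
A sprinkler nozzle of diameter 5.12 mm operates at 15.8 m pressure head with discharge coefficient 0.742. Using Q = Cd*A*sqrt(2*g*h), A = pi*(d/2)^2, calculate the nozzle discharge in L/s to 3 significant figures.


A = pi*(5.12e-3/2)^2 = 2.0589e-05 m^2
Q = 0.742 * 2.0589e-05 * sqrt(2*9.81*15.8) * 1000 = 0.269 L/s
Therefore the nozzle discharge = 0.269 L/s.


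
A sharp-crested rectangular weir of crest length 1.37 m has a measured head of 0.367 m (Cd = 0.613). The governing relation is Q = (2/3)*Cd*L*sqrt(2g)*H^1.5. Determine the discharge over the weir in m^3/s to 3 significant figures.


Q = (2/3)*0.613*1.37*sqrt(2*9.81)*0.367^1.5 = 0.551 m^3/s
Therefore the discharge over the weir = 0.551 m^3/s.


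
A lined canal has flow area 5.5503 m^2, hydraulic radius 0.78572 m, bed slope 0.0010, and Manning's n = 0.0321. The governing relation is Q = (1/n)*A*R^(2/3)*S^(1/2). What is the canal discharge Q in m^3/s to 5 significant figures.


Q = (1/0.0321) * 5.5503 * 0.78572^(2/3) * 0.0010^(1/2) = 4.6558 m^3/s
Therefore the canal discharge Q = 4.6558 m^3/s.


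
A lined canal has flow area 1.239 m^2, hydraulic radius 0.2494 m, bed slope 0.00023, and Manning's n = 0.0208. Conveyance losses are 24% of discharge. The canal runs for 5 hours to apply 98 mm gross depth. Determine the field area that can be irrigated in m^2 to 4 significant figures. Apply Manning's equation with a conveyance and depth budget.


Approach: apply Manning's equation with a conveyance and depth budget, Q = (1/n)*A*R^(2/3)*S^(1/2); Q_field = Q*(1-loss); Area = Q_field*t/(d/1000).
Step 1 — canal discharge (Manning's equation):
  Q = (1/0.0208) * 1.239 * 0.2494^(2/3) * 0.00023^(1/2) = 0.357934 m^3/s
Step 2 — delivered flow: Q_field = 0.357934*(1 - 24/100) = 0.272030 m^3/s
Step 3 — volume delivered: V = 0.272030 * 5*3600 = 4896.54 m^3
Step 4 — area served: A = V / (depth/1000) = 4896.54 / 0.098 = 49960 m^2
Therefore the field area that can be irrigated = 49960 m^2.


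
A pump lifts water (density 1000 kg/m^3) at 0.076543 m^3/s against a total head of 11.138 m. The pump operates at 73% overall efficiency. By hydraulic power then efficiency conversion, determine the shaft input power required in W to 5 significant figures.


Approach: apply hydraulic power then efficiency conversion, P = rho*g*Q*H; P_in = P/eta.
Step 1 — hydraulic power (P = rho*g*Q*H):
  P = 1000 * 9.81 * 0.076543 * 11.138 = 8363.378 W
Step 2 — input power: P_in = P/eta = 8363.378 / 0.73 = 11457 W
Therefore the shaft input power required = 11457 W.


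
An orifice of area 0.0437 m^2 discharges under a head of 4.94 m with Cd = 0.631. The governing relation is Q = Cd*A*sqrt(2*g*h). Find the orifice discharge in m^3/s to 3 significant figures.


Q = 0.631 * 0.0437 * sqrt(2*9.81*4.94) = 0.271 m^3/s
Therefore the orifice discharge = 0.271 m^3/s.


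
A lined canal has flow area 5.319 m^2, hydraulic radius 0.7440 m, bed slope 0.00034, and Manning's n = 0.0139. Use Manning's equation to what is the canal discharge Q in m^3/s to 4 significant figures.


Approach: apply Manning's equation, Q = (1/n)*A*R^(2/3)*S^(1/2).
Q = (1/0.0139) * 5.319 * 0.7440^(2/3) * 0.00034^(1/2) = 5.793 m^3/s
Therefore the canal discharge Q = 5.793 m^3/s.


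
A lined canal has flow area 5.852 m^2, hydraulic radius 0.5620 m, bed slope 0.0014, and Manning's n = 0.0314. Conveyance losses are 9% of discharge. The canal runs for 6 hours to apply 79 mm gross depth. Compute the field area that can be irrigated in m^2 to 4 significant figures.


Approach: apply Manning's equation with a conveyance and depth budget, Q = (1/n)*A*R^(2/3)*S^(1/2); Q_field = Q*(1-loss); Area = Q_field*t/(d/1000).
Step 1 — canal discharge (Manning's equation):
  Q = (1/0.0314) * 5.852 * 0.5620^(2/3) * 0.0014^(1/2) = 4.74894 m^3/s
Step 2 — delivered flow: Q_field = 4.74894*(1 - 9/100) = 4.32153 m^3/s
Step 3 — volume delivered: V = 4.32153 * 6*3600 = 93345.1 m^3
Step 4 — area served: A = V / (depth/1000) = 93345.1 / 0.079 = 1182000 m^2
Therefore the field area that can be irrigated = 1182000 m^2.


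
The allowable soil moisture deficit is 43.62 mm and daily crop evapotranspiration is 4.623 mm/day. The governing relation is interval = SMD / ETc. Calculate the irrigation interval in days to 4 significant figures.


interval = 43.62 / 4.623 = 9.435 days
Therefore the irrigation interval = 9.435 days.


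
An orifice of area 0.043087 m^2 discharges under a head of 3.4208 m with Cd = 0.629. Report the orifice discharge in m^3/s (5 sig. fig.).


Approach: apply the orifice equation, Q = Cd*A*sqrt(2*g*h).
Q = 0.629 * 0.043087 * sqrt(2*9.81*3.4208) = 0.22203 m^3/s
Therefore the orifice discharge = 0.22203 m^3/s.


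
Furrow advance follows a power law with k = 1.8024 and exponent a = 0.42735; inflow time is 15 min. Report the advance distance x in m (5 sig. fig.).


Approach: apply the power-law advance function, x = k*t^a.
x = 1.8024 * 15^0.42735 = 5.7339 m
Therefore the advance distance x = 5.7339 m.


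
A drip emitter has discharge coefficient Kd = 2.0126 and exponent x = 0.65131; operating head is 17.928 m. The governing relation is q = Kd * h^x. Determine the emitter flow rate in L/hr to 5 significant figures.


q = 2.0126 * 17.928^0.65131 = 13.188 L/hr
Therefore the emitter flow rate = 13.188 L/hr.


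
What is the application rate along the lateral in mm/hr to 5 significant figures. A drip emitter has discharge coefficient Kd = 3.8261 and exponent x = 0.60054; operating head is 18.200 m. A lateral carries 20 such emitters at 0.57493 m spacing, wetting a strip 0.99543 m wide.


Approach: apply the emitter equation with a lateral mass balance, q = Kd*h^x; Q = n*q; rate = Q/(n*spacing*width).
Step 1 — single emitter flow (q = Kd*h^x):
  q = 3.8261 * 18.200^0.60054 = 21.85142 L/hr
Step 2 — total lateral flow: Q = 20 * 21.85142 = 437.0283 L/hr
Step 3 — wetted area: A = 20 * 0.57493 * 0.99543 = 11.44605 m^2
Step 4 — application rate: Q/A = 437.0283/11.44605 = 38.182 mm/hr
Therefore the application rate along the lateral = 38.182 mm/hr.


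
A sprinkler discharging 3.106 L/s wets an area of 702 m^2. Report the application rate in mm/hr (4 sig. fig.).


Approach: apply the application rate relation, rate = (Q/A)*3600.
rate = (3.106 / 702) * 3600 = 15.93 mm/hr
Therefore the application rate = 15.93 mm/hr.


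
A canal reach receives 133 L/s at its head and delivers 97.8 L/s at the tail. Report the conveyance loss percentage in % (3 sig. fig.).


Approach: apply the conveyance loss ratio, loss% = ((Q_head - Q_tail)/Q_head)*100.
loss = ((133 - 97.8)/133)*100 = 26.5 %
Therefore the conveyance loss percentage = 26.5 %.


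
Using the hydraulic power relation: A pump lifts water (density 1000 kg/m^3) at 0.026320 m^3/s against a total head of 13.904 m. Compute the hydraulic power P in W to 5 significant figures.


Approach: apply the hydraulic power relation, P = rho*g*Q*H.
P = 1000 * 9.81 * 0.026320 * 13.904 = 3590.0 W
Therefore the hydraulic power P = 3590.0 W.


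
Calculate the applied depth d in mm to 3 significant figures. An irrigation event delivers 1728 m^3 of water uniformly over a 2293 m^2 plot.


Approach: apply depth from volume over area, d = (V/A)*1000.
d = (1728 / 2293) * 1000 = 754 mm
Therefore the applied depth d = 754 mm.


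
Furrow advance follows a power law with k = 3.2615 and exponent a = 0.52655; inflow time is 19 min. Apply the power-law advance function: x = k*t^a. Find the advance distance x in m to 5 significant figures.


x = 3.2615 * 19^0.52655 = 15.373 m
Therefore the advance distance x = 15.373 m.


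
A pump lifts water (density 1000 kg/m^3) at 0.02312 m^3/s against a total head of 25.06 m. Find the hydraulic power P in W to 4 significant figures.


Approach: apply the hydraulic power relation, P = rho*g*Q*H.
P = 1000 * 9.81 * 0.02312 * 25.06 = 5684 W
Therefore the hydraulic power P = 5684 W.


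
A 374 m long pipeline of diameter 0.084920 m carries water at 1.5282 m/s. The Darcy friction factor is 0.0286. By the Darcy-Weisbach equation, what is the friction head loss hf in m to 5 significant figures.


Approach: apply the Darcy-Weisbach equation, hf = f*(L/D)*(v^2/(2g)).
hf = 0.0286 * (374/0.084920) * (1.5282^2 / (2*9.81))
hf = 14.993 m
Therefore the friction head loss hf = 14.993 m.


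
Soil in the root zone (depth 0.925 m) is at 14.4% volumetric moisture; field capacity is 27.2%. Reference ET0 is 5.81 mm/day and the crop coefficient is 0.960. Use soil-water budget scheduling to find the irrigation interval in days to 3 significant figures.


Approach: apply soil-water budget scheduling, SMD = (FC-theta)/100*depth*1000; ETc = ET0*Kc; interval = SMD/ETc.
Step 1 — soil moisture deficit:
  SMD = (27.2 - 14.4)/100 * 0.925 * 1000 = 118.40 mm
Step 2 — daily crop ET (ETc = ET0*Kc):
  ETc = 5.81 * 0.960 = 5.5776 mm/day
Step 3 — irrigation interval (SMD/ETc):
  interval = 118.40 / 5.5776 = 21.2 days
Therefore the irrigation interval = 21.2 days.


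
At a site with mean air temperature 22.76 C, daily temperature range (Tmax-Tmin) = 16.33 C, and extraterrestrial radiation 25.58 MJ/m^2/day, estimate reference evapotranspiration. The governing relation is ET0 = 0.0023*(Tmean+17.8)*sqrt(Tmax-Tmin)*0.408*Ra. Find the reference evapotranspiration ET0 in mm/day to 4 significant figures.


ET0 = 0.0023*(22.76+17.8)*sqrt(16.33)*0.408*25.58 = 3.934 mm/day
Therefore the reference evapotranspiration ET0 = 3.934 mm/day.


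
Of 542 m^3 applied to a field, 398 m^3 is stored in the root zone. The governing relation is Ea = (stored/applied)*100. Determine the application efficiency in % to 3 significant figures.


Ea = (398/542)*100 = 73.4 %
Therefore the application efficiency = 73.4 %.


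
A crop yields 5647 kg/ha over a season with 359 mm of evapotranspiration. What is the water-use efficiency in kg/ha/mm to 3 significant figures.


Approach: apply the water-use efficiency ratio, WUE = yield/ET.
WUE = 5647 / 359 = 15.7 kg/ha/mm
Therefore the water-use efficiency = 15.7 kg/ha/mm.


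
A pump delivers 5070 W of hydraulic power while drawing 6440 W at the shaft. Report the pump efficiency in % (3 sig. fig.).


Approach: apply the efficiency ratio, eta = (P_out/P_in)*100.
eta = (5070 / 6440) * 100 = 78.7 %
Therefore the pump efficiency = 78.7 %.


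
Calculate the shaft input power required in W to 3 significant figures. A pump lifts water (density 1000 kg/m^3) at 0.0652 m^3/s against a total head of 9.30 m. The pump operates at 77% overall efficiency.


Approach: apply hydraulic power then efficiency conversion, P = rho*g*Q*H; P_in = P/eta.
Step 1 — hydraulic power (P = rho*g*Q*H):
  P = 1000 * 9.81 * 0.0652 * 9.30 = 5948.4 W
Step 2 — input power: P_in = P/eta = 5948.4 / 0.77 = 7730 W
Therefore the shaft input power required = 7730 W.


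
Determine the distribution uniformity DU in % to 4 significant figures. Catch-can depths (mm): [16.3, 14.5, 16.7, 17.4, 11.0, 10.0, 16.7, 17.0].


Approach: apply the low-quarter distribution uniformity, DU = (mean of lowest quarter of readings / overall mean)*100.
sorted lowest 2 of 8: [10.0, 11.0] -> mean = 10.5000 mm
overall mean = 14.9500 mm
DU = (10.5000/14.9500)*100 = 70.23 %
Therefore the distribution uniformity DU = 70.23 %.
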